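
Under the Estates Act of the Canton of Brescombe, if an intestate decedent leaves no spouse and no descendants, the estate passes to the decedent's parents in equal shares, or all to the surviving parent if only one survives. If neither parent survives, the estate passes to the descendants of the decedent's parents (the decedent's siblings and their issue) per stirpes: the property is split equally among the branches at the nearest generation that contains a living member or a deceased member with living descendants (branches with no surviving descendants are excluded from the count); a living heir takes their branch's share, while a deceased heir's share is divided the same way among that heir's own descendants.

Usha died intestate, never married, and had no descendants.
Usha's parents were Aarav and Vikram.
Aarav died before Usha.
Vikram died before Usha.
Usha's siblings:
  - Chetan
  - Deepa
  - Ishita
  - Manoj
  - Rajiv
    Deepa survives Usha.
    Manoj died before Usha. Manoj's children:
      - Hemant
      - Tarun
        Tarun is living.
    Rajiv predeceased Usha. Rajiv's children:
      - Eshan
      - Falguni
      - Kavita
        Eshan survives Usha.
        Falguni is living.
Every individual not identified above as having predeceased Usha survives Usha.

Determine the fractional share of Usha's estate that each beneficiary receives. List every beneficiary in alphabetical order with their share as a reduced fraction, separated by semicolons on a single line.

Chetan 1/5; Deepa 1/5; Eshan 1/15; Falguni 1/15; Hemant 1/10; Ishita 1/5; Kavita 1/15; Tarun 1/10

Neither parent survives and there are no descendants, so the estate passes to Usha's siblings and their issue per stirpes.
The estate is divided into 5 equal shares of 1/5 among Chetan, Deepa, Ishita, Manoj, Rajiv.
Chetan is living and takes 1/5.
Deepa is living and takes 1/5.
Ishita is living and takes 1/5.
Manoj predeceased; the 1/5 allotted to Manoj's branch passes to Manoj's issue by representation.
The 1/5 is divided into 2 equal shares of 1/10 among Hemant, Tarun.
Hemant is living and takes 1/10.
Tarun is living and takes 1/10.
Rajiv predeceased; the 1/5 allotted to Rajiv's branch passes to Rajiv's issue by representation.
The 1/5 is divided into 3 equal shares of 1/15 among Eshan, Falguni, Kavita.
Eshan is living and takes 1/15.
Falguni is living and takes 1/15.
Kavita is living and takes 1/15.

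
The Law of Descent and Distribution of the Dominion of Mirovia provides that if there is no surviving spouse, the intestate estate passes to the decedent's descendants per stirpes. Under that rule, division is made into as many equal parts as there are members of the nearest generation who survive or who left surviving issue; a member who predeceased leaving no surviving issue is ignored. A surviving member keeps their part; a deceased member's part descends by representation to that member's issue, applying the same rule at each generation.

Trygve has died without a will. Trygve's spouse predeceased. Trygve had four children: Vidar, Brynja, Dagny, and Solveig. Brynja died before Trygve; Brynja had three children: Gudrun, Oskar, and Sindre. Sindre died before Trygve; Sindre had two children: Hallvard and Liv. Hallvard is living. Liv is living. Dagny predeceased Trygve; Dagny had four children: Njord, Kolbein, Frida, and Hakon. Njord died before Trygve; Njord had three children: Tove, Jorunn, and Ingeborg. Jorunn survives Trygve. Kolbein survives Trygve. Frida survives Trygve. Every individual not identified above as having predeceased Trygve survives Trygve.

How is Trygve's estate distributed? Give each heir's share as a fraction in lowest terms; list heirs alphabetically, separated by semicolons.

Frida 1/16; Gudrun 1/12; Hakon 1/16; Hallvard 1/24; Ingeborg 1/48; Jorunn 1/48; Kolbein 1/16; Liv 1/24; Oskar 1/12; Solveig 1/4; Tove 1/48; Vidar 1/4

There is no surviving spouse, so the entire estate passes to Trygve's descendants per stirpes.
The estate is divided into 4 equal shares of 1/4 among Vidar, Brynja, Dagny, Solveig.
Vidar is living and takes 1/4.
Brynja predeceased; the 1/4 allotted to Brynja's branch passes to Brynja's issue by representation.
The 1/4 is divided into 3 equal shares of 1/12 among Gudrun, Oskar, Sindre.
Gudrun is living and takes 1/12.
Oskar is living and takes 1/12.
Sindre predeceased; the 1/12 allotted to Sindre's branch passes to Sindre's issue by representation.
The 1/12 is divided into 2 equal shares of 1/24 among Hallvard, Liv.
Hallvard is living and takes 1/24.
Liv is living and takes 1/24.
Dagny predeceased; the 1/4 allotted to Dagny's branch passes to Dagny's issue by representation.
The 1/4 is divided into 4 equal shares of 1/16 among Njord, Kolbein, Frida, Hakon.
Njord predeceased; the 1/16 allotted to Njord's branch passes to Njord's issue by representation.
The 1/16 is divided into 3 equal shares of 1/48 among Tove, Jorunn, Ingeborg.
Tove is living and takes 1/48.
Jorunn is living and takes 1/48.
Ingeborg is living and takes 1/48.
Kolbein is living and takes 1/16.
Frida is living and takes 1/16.
Hakon is living and takes 1/16.
Solveig is living and takes 1/4.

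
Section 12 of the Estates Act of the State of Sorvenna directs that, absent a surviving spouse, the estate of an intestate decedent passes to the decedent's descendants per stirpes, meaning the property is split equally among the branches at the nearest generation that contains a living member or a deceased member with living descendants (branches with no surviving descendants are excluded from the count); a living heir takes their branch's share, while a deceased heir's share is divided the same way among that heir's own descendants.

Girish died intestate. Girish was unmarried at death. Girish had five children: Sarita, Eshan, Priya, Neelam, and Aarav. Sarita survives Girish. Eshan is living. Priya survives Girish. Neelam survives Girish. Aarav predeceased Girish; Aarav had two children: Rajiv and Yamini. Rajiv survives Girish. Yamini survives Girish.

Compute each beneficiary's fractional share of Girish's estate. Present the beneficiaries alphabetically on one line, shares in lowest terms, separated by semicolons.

Eshan 1/5; Neelam 1/5; Priya 1/5; Rajiv 1/10; Sarita 1/5; Yamini 1/10

There is no surviving spouse, so the entire estate passes to Girish's descendants per stirpes.
The estate is divided into 5 equal shares of 1/5 among Sarita, Eshan, Priya, Neelam, Aarav.
Sarita is living and takes 1/5.
Eshan is living and takes 1/5.
Priya is living and takes 1/5.
Neelam is living and takes 1/5.
Aarav predeceased; the 1/5 allotted to Aarav's branch passes to Aarav's issue by representation.
The 1/5 is divided into 2 equal shares of 1/10 among Rajiv, Yamini.
Rajiv is living and takes 1/10.
Yamini is living and takes 1/10.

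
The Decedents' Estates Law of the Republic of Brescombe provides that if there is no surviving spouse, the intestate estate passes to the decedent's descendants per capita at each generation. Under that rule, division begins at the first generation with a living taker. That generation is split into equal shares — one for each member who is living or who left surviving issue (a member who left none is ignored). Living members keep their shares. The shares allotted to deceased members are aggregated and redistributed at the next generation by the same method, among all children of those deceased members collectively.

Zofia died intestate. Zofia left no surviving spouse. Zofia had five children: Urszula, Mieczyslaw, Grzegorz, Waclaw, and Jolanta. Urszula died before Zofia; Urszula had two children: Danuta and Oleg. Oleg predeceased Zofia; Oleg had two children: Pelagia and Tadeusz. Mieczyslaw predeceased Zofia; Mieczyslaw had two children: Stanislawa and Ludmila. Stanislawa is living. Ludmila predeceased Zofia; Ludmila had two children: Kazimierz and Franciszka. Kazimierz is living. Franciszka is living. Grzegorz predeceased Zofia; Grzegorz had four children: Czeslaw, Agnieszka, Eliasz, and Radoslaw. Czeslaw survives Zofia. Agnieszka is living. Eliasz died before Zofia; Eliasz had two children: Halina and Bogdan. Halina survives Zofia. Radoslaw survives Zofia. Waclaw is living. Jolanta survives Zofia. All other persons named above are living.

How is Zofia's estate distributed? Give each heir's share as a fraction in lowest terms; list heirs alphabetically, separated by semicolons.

Agnieszka 3/40; Bogdan 3/80; Czeslaw 3/40; Danuta 3/40; Franciszka 3/80; Halina 3/80; Jolanta 1/5; Kazimierz 3/80; Pelagia 3/80; Radoslaw 3/40; Stanislawa 3/40; Tadeusz 3/80; Waclaw 1/5

There is no surviving spouse, so the entire estate passes to Zofia's descendants per capita at each generation.
At generation 1 (Urszula, Mieczyslaw, Grzegorz, Waclaw, Jolanta) there are 5 shares of (1)/5 = 1/5 each.
Living: Waclaw and Jolanta — each takes 1/5.
Deceased: Urszula, Mieczyslaw, and Grzegorz. Their combined 3/5 is pooled and carried to generation 2.
At generation 2 (Danuta, Oleg, Stanislawa, Ludmila, Czeslaw, Agnieszka, Eliasz, Radoslaw) there are 8 shares of (3/5)/8 = 3/40 each.
Living: Danuta, Stanislawa, Czeslaw, Agnieszka, and Radoslaw — each takes 3/40.
Deceased: Oleg, Ludmila, and Eliasz. Their combined 9/40 is pooled and carried to generation 3.
At generation 3 (Pelagia, Tadeusz, Kazimierz, Franciszka, Halina, Bogdan) there are 6 shares of (9/40)/6 = 3/80 each.
Living: Pelagia, Tadeusz, Kazimierz, Franciszka, Halina, and Bogdan — each takes 3/80.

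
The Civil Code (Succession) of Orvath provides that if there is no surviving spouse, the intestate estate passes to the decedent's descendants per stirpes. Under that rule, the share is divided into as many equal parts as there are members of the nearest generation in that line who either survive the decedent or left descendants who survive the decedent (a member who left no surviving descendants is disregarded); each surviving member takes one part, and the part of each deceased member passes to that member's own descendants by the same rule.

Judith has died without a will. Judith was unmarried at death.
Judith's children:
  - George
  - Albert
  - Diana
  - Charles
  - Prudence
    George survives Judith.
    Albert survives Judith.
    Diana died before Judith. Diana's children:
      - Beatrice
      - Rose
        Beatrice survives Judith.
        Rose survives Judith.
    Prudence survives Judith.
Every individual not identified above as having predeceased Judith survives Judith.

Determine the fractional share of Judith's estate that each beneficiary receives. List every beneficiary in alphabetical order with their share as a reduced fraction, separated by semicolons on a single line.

There is no surviving spouse, so the entire estate passes to Judith's descendants per stirpes.
The estate is divided into 5 equal shares of 1/5 among George, Albert, Diana, Charles, Prudence.
George is living and takes 1/5.
Albert is living and takes 1/5.
Diana predeceased; the 1/5 allotted to Diana's branch passes to Diana's issue by representation.
The 1/5 is divided into 2 equal shares of 1/10 among Beatrice, Rose.
Beatrice is living and takes 1/10.
Rose is living and takes 1/10.
Charles is living and takes 1/5.
Prudence is living and takes 1/5.

Albert 1/5; Beatrice 1/10; Charles 1/5; George 1/5; Prudence 1/5; Rose 1/10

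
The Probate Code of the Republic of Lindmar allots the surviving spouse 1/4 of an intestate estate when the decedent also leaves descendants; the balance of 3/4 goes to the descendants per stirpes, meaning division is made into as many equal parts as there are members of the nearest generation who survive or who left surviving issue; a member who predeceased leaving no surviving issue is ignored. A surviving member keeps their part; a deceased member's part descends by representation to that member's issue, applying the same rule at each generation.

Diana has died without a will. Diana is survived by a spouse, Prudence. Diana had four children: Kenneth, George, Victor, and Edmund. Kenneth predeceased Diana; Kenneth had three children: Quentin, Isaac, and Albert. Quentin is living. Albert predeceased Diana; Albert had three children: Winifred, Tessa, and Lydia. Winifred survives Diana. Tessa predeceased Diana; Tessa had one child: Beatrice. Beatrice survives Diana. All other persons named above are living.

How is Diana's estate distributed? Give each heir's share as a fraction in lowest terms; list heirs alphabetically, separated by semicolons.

Prudence, as surviving spouse, takes 1/4.
The remaining 3/4 passes to Diana's descendants per stirpes.
The 3/4 is divided into 4 equal shares of 3/16 among Kenneth, George, Victor, Edmund.
Kenneth predeceased; the 3/16 allotted to Kenneth's branch passes to Kenneth's issue by representation.
The 3/16 is divided into 3 equal shares of 1/16 among Quentin, Isaac, Albert.
Quentin is living and takes 1/16.
Isaac is living and takes 1/16.
Albert predeceased; the 1/16 allotted to Albert's branch passes to Albert's issue by representation.
The 1/16 is divided into 3 equal shares of 1/48 among Winifred, Tessa, Lydia.
Winifred is living and takes 1/48.
Tessa predeceased; the 1/48 allotted to Tessa's branch passes to Tessa's issue by representation.
Beatrice is the sole taker at this level and receives the full 1/48.
Lydia is living and takes 1/48.
George is living and takes 3/16.
Victor is living and takes 3/16.
Edmund is living and takes 3/16.

Beatrice 1/48; Edmund 3/16; George 3/16; Isaac 1/16; Lydia 1/48; Prudence 1/4; Quentin 1/16; Victor 3/16; Winifred 1/48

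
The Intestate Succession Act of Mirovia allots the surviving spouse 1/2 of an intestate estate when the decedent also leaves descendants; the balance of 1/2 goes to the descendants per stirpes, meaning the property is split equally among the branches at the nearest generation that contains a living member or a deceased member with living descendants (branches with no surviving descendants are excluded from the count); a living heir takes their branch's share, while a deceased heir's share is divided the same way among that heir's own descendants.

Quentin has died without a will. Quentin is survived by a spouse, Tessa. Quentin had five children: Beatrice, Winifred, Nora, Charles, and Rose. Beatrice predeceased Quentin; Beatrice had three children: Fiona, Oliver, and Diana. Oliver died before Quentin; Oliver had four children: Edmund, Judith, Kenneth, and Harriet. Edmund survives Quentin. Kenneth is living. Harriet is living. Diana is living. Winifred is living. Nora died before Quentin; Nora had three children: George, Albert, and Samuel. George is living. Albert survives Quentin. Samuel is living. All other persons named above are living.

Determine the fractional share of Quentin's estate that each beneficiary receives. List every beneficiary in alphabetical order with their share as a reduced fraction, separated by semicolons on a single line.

Tessa, as surviving spouse, takes 1/2.
The remaining 1/2 passes to Quentin's descendants per stirpes.
The 1/2 is divided into 5 equal shares of 1/10 among Beatrice, Winifred, Nora, Charles, Rose.
Beatrice predeceased; the 1/10 allotted to Beatrice's branch passes to Beatrice's issue by representation.
The 1/10 is divided into 3 equal shares of 1/30 among Fiona, Oliver, Diana.
Fiona is living and takes 1/30.
Oliver predeceased; the 1/30 allotted to Oliver's branch passes to Oliver's issue by representation.
The 1/30 is divided into 4 equal shares of 1/120 among Edmund, Judith, Kenneth, Harriet.
Edmund is living and takes 1/120.
Judith is living and takes 1/120.
Kenneth is living and takes 1/120.
Harriet is living and takes 1/120.
Diana is living and takes 1/30.
Winifred is living and takes 1/10.
Nora predeceased; the 1/10 allotted to Nora's branch passes to Nora's issue by representation.
The 1/10 is divided into 3 equal shares of 1/30 among George, Albert, Samuel.
George is living and takes 1/30.
Albert is living and takes 1/30.
Samuel is living and takes 1/30.
Charles is living and takes 1/10.
Rose is living and takes 1/10.

Albert 1/30; Charles 1/10; Diana 1/30; Edmund 1/120; Fiona 1/30; George 1/30; Harriet 1/120; Judith 1/120; Kenneth 1/120; Rose 1/10; Samuel 1/30; Tessa 1/2; Winifred 1/10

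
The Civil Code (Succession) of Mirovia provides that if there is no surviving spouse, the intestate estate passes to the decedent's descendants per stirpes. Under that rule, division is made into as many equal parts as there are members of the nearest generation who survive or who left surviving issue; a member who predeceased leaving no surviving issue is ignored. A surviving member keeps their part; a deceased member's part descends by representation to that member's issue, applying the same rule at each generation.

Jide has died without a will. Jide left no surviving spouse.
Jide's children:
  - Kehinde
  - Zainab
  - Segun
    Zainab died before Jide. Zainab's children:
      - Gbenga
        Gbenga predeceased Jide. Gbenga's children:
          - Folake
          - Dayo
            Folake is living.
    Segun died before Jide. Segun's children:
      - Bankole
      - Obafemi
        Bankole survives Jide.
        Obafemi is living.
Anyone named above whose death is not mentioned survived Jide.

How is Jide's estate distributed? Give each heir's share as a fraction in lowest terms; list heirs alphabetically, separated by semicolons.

There is no surviving spouse, so the entire estate passes to Jide's descendants per stirpes.
The estate is divided into 3 equal shares of 1/3 among Kehinde, Zainab, Segun.
Kehinde is living and takes 1/3.
Zainab predeceased; the 1/3 allotted to Zainab's branch passes to Zainab's issue by representation.
Gbenga's line is the sole branch at this level, so the full 1/3 passes to Gbenga's issue by representation.
The 1/3 is divided into 2 equal shares of 1/6 among Folake, Dayo.
Folake is living and takes 1/6.
Dayo is living and takes 1/6.
Segun predeceased; the 1/3 allotted to Segun's branch passes to Segun's issue by representation.
The 1/3 is divided into 2 equal shares of 1/6 among Bankole, Obafemi.
Bankole is living and takes 1/6.
Obafemi is living and takes 1/6.

Bankole 1/6; Dayo 1/6; Folake 1/6; Kehinde 1/3; Obafemi 1/6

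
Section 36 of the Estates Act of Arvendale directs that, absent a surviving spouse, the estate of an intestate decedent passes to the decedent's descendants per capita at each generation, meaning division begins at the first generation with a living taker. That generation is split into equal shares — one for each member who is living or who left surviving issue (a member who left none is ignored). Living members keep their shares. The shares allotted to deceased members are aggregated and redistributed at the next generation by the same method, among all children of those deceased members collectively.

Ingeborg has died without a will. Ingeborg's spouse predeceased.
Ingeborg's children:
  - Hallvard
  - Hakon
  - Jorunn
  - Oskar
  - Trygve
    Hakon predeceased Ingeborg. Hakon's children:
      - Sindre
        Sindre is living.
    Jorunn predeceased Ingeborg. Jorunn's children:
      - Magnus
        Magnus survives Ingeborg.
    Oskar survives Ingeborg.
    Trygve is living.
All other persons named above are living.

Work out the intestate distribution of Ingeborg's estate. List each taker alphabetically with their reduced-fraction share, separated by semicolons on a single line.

Hallvard 1/5; Magnus 1/5; Oskar 1/5; Sindre 1/5; Trygve 1/5

There is no surviving spouse, so the entire estate passes to Ingeborg's descendants per capita at each generation.
At generation 1 (Hallvard, Hakon, Jorunn, Oskar, Trygve) there are 5 shares of (1)/5 = 1/5 each.
Living: Hallvard, Oskar, and Trygve — each takes 1/5.
Deceased: Hakon and Jorunn. Their combined 2/5 is pooled and carried to generation 2.
At generation 2 (Sindre, Magnus) there are 2 shares of (2/5)/2 = 1/5 each.
Living: Sindre and Magnus — each takes 1/5.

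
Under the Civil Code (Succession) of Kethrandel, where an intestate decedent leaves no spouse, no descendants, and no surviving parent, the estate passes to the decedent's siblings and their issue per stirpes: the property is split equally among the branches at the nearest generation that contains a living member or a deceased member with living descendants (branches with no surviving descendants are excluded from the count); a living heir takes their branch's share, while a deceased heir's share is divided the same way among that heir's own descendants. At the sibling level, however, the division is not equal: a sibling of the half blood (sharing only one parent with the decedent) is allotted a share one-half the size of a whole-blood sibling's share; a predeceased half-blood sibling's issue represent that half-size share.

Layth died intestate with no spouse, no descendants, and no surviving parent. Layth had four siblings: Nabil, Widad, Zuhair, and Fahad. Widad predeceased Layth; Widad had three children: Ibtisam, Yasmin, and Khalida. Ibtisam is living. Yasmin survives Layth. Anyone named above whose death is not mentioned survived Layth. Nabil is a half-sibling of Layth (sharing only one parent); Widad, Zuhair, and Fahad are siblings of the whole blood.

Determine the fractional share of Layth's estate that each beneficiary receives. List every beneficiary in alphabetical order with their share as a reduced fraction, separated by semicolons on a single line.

Fahad 2/7; Ibtisam 2/21; Khalida 2/21; Nabil 1/7; Yasmin 2/21; Zuhair 2/7

No spouse, descendants, or parent survives, so the estate passes to Layth's siblings per stirpes.
Half-blood siblings count for one-half the weight of whole-blood siblings at the initial division.
Dividing 1 in proportion to weights (total weight 7/2): Nabil (weight 1/2) → 1/7; Widad (weight 1) → 2/7; Zuhair (weight 1) → 2/7; Fahad (weight 1) → 2/7.
Nabil is living and takes 1/7.
Widad predeceased; the 2/7 allotted to Widad's branch passes to Widad's issue by representation.
The 2/7 is divided into 3 equal shares of 2/21 among Ibtisam, Yasmin, Khalida.
Ibtisam is living and takes 2/21.
Yasmin is living and takes 2/21.
Khalida is living and takes 2/21.
Zuhair is living and takes 2/7.
Fahad is living and takes 2/7.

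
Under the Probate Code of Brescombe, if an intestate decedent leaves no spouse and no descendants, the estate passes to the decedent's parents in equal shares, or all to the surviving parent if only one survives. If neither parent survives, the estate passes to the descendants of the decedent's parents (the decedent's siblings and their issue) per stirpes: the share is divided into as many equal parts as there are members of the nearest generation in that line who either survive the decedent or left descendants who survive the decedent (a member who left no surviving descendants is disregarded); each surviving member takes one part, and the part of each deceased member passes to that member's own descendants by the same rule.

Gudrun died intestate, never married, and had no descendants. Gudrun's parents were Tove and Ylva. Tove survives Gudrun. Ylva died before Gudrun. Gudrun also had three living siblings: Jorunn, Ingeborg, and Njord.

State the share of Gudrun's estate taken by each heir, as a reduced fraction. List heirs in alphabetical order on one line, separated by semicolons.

Only one parent, Tove, survives, so Tove takes the entire estate. The siblings take nothing because a surviving parent has priority.

Tove 1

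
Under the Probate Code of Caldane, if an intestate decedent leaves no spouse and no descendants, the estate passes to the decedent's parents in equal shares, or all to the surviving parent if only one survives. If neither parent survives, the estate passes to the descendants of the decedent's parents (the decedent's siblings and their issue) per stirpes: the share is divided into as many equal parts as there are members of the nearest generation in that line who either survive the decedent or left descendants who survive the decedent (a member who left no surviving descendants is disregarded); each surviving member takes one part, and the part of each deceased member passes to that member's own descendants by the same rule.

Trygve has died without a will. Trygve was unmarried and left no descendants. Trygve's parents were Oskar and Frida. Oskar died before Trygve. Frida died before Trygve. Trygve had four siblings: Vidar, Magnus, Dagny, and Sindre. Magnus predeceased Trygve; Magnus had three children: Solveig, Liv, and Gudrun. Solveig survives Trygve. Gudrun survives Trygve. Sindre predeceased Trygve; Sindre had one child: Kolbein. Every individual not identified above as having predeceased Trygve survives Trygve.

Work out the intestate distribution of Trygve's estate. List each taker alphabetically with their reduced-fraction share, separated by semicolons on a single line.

Neither parent survives and there are no descendants, so the estate passes to Trygve's siblings and their issue per stirpes.
The estate is divided into 4 equal shares of 1/4 among Vidar, Magnus, Dagny, Sindre.
Vidar is living and takes 1/4.
Magnus predeceased; the 1/4 allotted to Magnus's branch passes to Magnus's issue by representation.
The 1/4 is divided into 3 equal shares of 1/12 among Solveig, Liv, Gudrun.
Solveig is living and takes 1/12.
Liv is living and takes 1/12.
Gudrun is living and takes 1/12.
Dagny is living and takes 1/4.
Sindre predeceased; the 1/4 allotted to Sindre's branch passes to Sindre's issue by representation.
Kolbein is the sole taker at this level and receives the full 1/4.

Dagny 1/4; Gudrun 1/12; Kolbein 1/4; Liv 1/12; Solveig 1/12; Vidar 1/4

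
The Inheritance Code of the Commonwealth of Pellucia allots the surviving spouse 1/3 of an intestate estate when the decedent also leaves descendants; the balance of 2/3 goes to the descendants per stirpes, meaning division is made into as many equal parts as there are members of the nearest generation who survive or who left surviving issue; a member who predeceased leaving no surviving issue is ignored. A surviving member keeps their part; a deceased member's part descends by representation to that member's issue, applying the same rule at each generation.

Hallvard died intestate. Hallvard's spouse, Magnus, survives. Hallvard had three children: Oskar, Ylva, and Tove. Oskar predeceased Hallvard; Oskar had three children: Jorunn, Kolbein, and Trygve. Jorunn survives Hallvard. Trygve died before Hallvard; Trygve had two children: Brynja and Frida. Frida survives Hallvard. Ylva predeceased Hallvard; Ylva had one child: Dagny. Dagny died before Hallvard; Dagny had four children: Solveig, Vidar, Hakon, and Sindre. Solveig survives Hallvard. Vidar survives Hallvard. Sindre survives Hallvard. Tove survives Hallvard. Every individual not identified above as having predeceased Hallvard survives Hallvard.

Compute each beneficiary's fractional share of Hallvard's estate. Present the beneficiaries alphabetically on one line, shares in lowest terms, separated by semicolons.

Magnus, as surviving spouse, takes 1/3.
The remaining 2/3 passes to Hallvard's descendants per stirpes.
The 2/3 is divided into 3 equal shares of 2/9 among Oskar, Ylva, Tove.
Oskar predeceased; the 2/9 allotted to Oskar's branch passes to Oskar's issue by representation.
The 2/9 is divided into 3 equal shares of 2/27 among Jorunn, Kolbein, Trygve.
Jorunn is living and takes 2/27.
Kolbein is living and takes 2/27.
Trygve predeceased; the 2/27 allotted to Trygve's branch passes to Trygve's issue by representation.
The 2/27 is divided into 2 equal shares of 1/27 among Brynja, Frida.
Brynja is living and takes 1/27.
Frida is living and takes 1/27.
Ylva predeceased; the 2/9 allotted to Ylva's branch passes to Ylva's issue by representation.
Dagny's line is the sole branch at this level, so the full 2/9 passes to Dagny's issue by representation.
The 2/9 is divided into 4 equal shares of 1/18 among Solveig, Vidar, Hakon, Sindre.
Solveig is living and takes 1/18.
Vidar is living and takes 1/18.
Hakon is living and takes 1/18.
Sindre is living and takes 1/18.
Tove is living and takes 2/9.

Brynja 1/27; Frida 1/27; Hakon 1/18; Jorunn 2/27; Kolbein 2/27; Magnus 1/3; Sindre 1/18; Solveig 1/18; Tove 2/9; Vidar 1/18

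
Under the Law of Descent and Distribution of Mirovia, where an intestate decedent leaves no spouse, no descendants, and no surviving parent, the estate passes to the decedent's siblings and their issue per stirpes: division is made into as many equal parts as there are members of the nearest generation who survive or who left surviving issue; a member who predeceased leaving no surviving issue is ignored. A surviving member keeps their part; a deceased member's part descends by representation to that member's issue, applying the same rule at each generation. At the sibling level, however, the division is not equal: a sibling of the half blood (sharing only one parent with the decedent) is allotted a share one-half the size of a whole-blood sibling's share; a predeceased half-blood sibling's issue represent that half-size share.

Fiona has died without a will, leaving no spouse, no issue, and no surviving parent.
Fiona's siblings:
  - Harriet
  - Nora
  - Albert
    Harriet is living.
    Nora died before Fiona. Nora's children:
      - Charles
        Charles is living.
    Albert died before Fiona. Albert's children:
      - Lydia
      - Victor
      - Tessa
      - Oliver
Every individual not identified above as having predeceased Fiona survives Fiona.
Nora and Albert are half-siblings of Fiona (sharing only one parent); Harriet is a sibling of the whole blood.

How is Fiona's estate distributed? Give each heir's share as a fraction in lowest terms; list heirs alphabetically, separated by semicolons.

Charles 1/4; Harriet 1/2; Lydia 1/16; Oliver 1/16; Tessa 1/16; Victor 1/16

No spouse, descendants, or parent survives, so the estate passes to Fiona's siblings per stirpes.
Half-blood siblings count for one-half the weight of whole-blood siblings at the initial division.
Dividing 1 in proportion to weights (total weight 2): Harriet (weight 1) → 1/2; Nora (weight 1/2) → 1/4; Albert (weight 1/2) → 1/4.
Harriet is living and takes 1/2.
Nora predeceased; the 1/4 allotted to Nora's branch passes to Nora's issue by representation.
Charles is the sole taker at this level and receives the full 1/4.
Albert predeceased; the 1/4 allotted to Albert's branch passes to Albert's issue by representation.
The 1/4 is divided into 4 equal shares of 1/16 among Lydia, Victor, Tessa, Oliver.
Lydia is living and takes 1/16.
Victor is living and takes 1/16.
Tessa is living and takes 1/16.
Oliver is living and takes 1/16.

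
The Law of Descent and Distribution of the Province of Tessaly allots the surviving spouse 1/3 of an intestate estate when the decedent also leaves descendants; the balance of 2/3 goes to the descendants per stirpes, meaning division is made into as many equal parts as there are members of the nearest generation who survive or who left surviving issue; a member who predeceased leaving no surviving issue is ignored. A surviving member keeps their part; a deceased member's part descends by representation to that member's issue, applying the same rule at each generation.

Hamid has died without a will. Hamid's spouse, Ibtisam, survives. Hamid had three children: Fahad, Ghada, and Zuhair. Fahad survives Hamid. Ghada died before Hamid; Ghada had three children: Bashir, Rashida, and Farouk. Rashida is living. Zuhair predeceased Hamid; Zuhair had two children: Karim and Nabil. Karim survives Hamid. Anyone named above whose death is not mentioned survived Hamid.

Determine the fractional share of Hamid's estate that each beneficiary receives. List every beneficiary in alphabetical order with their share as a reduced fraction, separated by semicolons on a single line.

Ibtisam, as surviving spouse, takes 1/3.
The remaining 2/3 passes to Hamid's descendants per stirpes.
The 2/3 is divided into 3 equal shares of 2/9 among Fahad, Ghada, Zuhair.
Fahad is living and takes 2/9.
Ghada predeceased; the 2/9 allotted to Ghada's branch passes to Ghada's issue by representation.
The 2/9 is divided into 3 equal shares of 2/27 among Bashir, Rashida, Farouk.
Bashir is living and takes 2/27.
Rashida is living and takes 2/27.
Farouk is living and takes 2/27.
Zuhair predeceased; the 2/9 allotted to Zuhair's branch passes to Zuhair's issue by representation.
The 2/9 is divided into 2 equal shares of 1/9 among Karim, Nabil.
Karim is living and takes 1/9.
Nabil is living and takes 1/9.

Bashir 2/27; Fahad 2/9; Farouk 2/27; Ibtisam 1/3; Karim 1/9; Nabil 1/9; Rashida 2/27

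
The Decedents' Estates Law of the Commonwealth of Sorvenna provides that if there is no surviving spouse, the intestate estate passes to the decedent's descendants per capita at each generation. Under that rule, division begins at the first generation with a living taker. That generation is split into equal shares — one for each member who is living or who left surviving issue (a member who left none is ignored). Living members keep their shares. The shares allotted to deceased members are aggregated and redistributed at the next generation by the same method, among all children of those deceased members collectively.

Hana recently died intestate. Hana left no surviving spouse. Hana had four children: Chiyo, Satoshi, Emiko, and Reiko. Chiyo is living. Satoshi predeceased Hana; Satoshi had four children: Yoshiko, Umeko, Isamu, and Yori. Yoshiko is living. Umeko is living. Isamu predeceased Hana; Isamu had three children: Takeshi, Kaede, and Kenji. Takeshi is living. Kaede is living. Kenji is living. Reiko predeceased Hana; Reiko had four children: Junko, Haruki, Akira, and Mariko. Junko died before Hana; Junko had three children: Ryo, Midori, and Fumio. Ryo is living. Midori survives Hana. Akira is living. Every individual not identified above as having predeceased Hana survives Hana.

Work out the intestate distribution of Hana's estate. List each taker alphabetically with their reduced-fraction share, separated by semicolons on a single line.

Akira 1/16; Chiyo 1/4; Emiko 1/4; Fumio 1/48; Haruki 1/16; Kaede 1/48; Kenji 1/48; Mariko 1/16; Midori 1/48; Ryo 1/48; Takeshi 1/48; Umeko 1/16; Yori 1/16; Yoshiko 1/16

There is no surviving spouse, so the entire estate passes to Hana's descendants per capita at each generation.
At generation 1 (Chiyo, Satoshi, Emiko, Reiko) there are 4 shares of (1)/4 = 1/4 each.
Living: Chiyo and Emiko — each takes 1/4.
Deceased: Satoshi and Reiko. Their combined 1/2 is pooled and carried to generation 2.
At generation 2 (Yoshiko, Umeko, Isamu, Yori, Junko, Haruki, Akira, Mariko) there are 8 shares of (1/2)/8 = 1/16 each.
Living: Yoshiko, Umeko, Yori, Haruki, Akira, and Mariko — each takes 1/16.
Deceased: Isamu and Junko. Their combined 1/8 is pooled and carried to generation 3.
At generation 3 (Takeshi, Kaede, Kenji, Ryo, Midori, Fumio) there are 6 shares of (1/8)/6 = 1/48 each.
Living: Takeshi, Kaede, Kenji, Ryo, Midori, and Fumio — each takes 1/48.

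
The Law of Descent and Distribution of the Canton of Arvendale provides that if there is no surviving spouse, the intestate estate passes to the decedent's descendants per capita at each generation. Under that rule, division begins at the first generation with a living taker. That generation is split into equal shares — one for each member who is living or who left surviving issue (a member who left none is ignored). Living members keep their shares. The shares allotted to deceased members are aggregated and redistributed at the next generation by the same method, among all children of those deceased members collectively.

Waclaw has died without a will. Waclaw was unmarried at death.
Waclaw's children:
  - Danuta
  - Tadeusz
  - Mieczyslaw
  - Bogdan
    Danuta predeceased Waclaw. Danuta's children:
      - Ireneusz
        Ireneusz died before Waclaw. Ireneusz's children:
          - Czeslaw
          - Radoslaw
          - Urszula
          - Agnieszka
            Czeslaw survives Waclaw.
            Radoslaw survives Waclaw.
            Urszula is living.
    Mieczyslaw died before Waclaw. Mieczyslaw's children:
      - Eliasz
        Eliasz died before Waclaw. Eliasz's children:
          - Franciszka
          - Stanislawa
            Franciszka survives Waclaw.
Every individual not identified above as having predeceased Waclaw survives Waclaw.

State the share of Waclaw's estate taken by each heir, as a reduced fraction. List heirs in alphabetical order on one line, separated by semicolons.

There is no surviving spouse, so the entire estate passes to Waclaw's descendants per capita at each generation.
At generation 1 (Danuta, Tadeusz, Mieczyslaw, Bogdan) there are 4 shares of (1)/4 = 1/4 each.
Living: Tadeusz and Bogdan — each takes 1/4.
Deceased: Danuta and Mieczyslaw. Their combined 1/2 is pooled and carried to generation 2.
At generation 2 (Ireneusz, Eliasz) there are 2 shares of (1/2)/2 = 1/4 each.
Deceased: Ireneusz and Eliasz. Their combined 1/2 is pooled and carried to generation 3.
At generation 3 (Czeslaw, Radoslaw, Urszula, Agnieszka, Franciszka, Stanislawa) there are 6 shares of (1/2)/6 = 1/12 each.
Living: Czeslaw, Radoslaw, Urszula, Agnieszka, Franciszka, and Stanislawa — each takes 1/12.

Agnieszka 1/12; Bogdan 1/4; Czeslaw 1/12; Franciszka 1/12; Radoslaw 1/12; Stanislawa 1/12; Tadeusz 1/4; Urszula 1/12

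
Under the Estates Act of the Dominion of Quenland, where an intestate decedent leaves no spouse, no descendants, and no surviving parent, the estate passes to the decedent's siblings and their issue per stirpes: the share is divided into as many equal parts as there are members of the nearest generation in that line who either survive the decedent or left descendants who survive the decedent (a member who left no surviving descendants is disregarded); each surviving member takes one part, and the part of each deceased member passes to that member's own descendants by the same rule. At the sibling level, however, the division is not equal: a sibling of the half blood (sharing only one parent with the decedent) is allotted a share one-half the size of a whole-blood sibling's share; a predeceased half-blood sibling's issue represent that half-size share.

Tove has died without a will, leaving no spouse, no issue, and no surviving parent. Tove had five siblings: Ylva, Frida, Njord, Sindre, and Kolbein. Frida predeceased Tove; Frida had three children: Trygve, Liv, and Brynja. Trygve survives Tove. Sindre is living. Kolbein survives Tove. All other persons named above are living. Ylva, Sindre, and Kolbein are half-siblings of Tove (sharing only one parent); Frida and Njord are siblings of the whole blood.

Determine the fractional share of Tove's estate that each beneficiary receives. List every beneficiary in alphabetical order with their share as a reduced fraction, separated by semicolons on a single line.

No spouse, descendants, or parent survives, so the estate passes to Tove's siblings per stirpes.
Half-blood siblings count for one-half the weight of whole-blood siblings at the initial division.
Dividing 1 in proportion to weights (total weight 7/2): Ylva (weight 1/2) → 1/7; Frida (weight 1) → 2/7; Njord (weight 1) → 2/7; Sindre (weight 1/2) → 1/7; Kolbein (weight 1/2) → 1/7.
Ylva is living and takes 1/7.
Frida predeceased; the 2/7 allotted to Frida's branch passes to Frida's issue by representation.
The 2/7 is divided into 3 equal shares of 2/21 among Trygve, Liv, Brynja.
Trygve is living and takes 2/21.
Liv is living and takes 2/21.
Brynja is living and takes 2/21.
Njord is living and takes 2/7.
Sindre is living and takes 1/7.
Kolbein is living and takes 1/7.

Brynja 2/21; Kolbein 1/7; Liv 2/21; Njord 2/7; Sindre 1/7; Trygve 2/21; Ylva 1/7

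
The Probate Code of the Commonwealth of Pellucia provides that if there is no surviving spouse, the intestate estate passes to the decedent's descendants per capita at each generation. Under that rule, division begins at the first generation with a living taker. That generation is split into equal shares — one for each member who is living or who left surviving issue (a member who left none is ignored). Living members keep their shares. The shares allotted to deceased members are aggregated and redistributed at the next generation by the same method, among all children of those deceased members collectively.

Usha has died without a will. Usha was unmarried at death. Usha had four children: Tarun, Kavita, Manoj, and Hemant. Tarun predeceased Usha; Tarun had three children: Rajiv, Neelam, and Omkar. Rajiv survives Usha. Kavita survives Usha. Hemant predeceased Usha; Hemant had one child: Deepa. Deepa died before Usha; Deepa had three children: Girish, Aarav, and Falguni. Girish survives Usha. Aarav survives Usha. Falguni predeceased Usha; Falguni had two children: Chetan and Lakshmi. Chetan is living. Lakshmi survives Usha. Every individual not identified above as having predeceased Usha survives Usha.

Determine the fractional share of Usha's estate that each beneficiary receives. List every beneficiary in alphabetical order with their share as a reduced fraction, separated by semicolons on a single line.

Aarav 1/24; Chetan 1/48; Girish 1/24; Kavita 1/4; Lakshmi 1/48; Manoj 1/4; Neelam 1/8; Omkar 1/8; Rajiv 1/8

There is no surviving spouse, so the entire estate passes to Usha's descendants per capita at each generation.
At generation 1 (Tarun, Kavita, Manoj, Hemant) there are 4 shares of (1)/4 = 1/4 each.
Living: Kavita and Manoj — each takes 1/4.
Deceased: Tarun and Hemant. Their combined 1/2 is pooled and carried to generation 2.
At generation 2 (Rajiv, Neelam, Omkar, Deepa) there are 4 shares of (1/2)/4 = 1/8 each.
Living: Rajiv, Neelam, and Omkar — each takes 1/8.
Deceased: Deepa. That 1/8 share is carried to generation 3.
At generation 3 (Girish, Aarav, Falguni) there are 3 shares of (1/8)/3 = 1/24 each.
Living: Girish and Aarav — each takes 1/24.
Deceased: Falguni. That 1/24 share is carried to generation 4.
At generation 4 (Chetan, Lakshmi) there are 2 shares of (1/24)/2 = 1/48 each.
Living: Chetan and Lakshmi — each takes 1/48.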